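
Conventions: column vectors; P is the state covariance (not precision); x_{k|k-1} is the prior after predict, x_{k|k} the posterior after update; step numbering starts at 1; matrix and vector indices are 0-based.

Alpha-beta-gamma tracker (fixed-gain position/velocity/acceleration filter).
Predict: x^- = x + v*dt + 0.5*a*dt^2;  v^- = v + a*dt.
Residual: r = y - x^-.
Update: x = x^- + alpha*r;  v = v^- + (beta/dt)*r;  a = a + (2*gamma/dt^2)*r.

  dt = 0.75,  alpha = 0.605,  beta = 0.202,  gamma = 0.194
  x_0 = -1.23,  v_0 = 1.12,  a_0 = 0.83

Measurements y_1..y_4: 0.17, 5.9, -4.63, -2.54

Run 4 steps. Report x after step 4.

step 1: x_pred=-0.1566  r=0.3266  x^+=0.0410  v^+=1.8305  a^+=1.0553
step 2: x_pred=1.7106  r=4.1894  x^+=4.2452  v^+=3.7502  a^+=3.9450
step 3: x_pred=8.1674  r=-12.7974  x^+=0.4250  v^+=3.2622  a^+=-4.8824
step 4: x_pred=1.4985  r=-4.0385  x^+=-0.9448  v^+=-1.4873  a^+=-7.6680

x_post = -0.9448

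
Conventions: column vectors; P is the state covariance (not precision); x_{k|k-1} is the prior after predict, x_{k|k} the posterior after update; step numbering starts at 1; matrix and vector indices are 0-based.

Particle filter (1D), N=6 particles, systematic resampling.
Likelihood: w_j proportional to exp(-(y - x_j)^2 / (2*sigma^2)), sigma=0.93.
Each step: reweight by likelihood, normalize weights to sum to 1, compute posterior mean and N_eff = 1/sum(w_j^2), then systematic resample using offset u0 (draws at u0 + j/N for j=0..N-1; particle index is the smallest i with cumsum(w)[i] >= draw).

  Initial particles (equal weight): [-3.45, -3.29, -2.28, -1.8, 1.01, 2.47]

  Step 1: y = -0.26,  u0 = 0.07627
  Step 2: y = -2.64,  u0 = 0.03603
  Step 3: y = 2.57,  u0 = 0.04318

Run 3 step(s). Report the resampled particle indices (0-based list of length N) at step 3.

resampled_idx = [1, 3, 3, 4, 5, 5]

step 1: w=[0.0037, 0.0065, 0.1239, 0.3326, 0.5157, 0.0176]  mean=-0.3506  Neff=2.5488  idx=[2, 3, 3, 4, 4, 4]
step 2: w=[0.4107, 0.2944, 0.2944, 0.0002, 0.0002, 0.0002]  mean=-1.9954  Neff=2.9244  idx=[0, 0, 0, 1, 1, 2]
step 3: w=[0.0240, 0.0240, 0.0240, 0.3094, 0.3094, 0.3094]  mean=-1.8345  Neff=3.4618  idx=[1, 3, 3, 4, 5, 5]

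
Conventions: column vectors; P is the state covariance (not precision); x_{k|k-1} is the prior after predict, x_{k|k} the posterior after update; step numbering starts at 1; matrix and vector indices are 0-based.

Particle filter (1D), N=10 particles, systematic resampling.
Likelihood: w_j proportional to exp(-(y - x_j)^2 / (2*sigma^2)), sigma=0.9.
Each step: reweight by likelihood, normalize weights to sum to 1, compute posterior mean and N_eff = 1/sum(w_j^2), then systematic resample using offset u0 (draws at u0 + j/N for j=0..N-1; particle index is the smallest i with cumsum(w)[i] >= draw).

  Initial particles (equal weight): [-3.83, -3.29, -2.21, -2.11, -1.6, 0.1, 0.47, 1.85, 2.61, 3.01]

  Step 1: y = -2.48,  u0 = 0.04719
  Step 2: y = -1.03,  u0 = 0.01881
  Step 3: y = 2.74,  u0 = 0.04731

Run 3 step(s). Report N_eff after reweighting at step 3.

step 1: w=[0.0926, 0.1901, 0.2725, 0.2620, 0.1768, 0.0047, 0.0013, 0.0000, 0.0000, 0.0000]  mean=-2.4169  Neff=4.5682  idx=[0, 1, 1, 2, 2, 2, 3, 3, 4, 4]
step 2: w=[0.0020, 0.0108, 0.0108, 0.1065, 0.1065, 0.1065, 0.1225, 0.1225, 0.2059, 0.2059]  mean=-1.9607  Neff=6.7060  idx=[2, 3, 4, 5, 6, 7, 8, 8, 9, 9]
step 3: w=[0.0000, 0.0072, 0.0072, 0.0072, 0.0132, 0.0132, 0.2380, 0.2380, 0.2380, 0.2380]  mean=-1.6266  Neff=4.4036  idx=[5, 6, 6, 7, 7, 8, 8, 8, 9, 9]

N_eff = 4.4036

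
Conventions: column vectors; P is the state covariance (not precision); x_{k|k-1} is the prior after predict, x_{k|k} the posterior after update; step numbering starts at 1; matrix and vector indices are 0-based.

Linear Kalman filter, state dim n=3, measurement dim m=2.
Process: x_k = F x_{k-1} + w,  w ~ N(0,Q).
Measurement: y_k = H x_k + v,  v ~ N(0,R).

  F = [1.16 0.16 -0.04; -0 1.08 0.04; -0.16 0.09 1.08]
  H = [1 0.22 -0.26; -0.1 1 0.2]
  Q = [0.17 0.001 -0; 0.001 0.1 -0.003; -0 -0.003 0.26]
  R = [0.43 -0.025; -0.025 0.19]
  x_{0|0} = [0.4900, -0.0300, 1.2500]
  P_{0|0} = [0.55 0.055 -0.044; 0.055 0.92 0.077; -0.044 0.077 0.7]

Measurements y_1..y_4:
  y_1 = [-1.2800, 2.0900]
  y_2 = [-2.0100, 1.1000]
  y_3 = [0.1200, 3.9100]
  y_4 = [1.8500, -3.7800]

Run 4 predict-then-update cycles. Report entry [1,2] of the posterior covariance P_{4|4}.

P_post[1,2] = -0.1806

step 1: x^-=[0.5136, 0.0176, 1.2689]  P^-=[0.9583 0.2229 -0.1571; 0.2229 1.1809 0.1975; -0.1571 0.1975 1.1266]  S=[1.6787 0.2202; 0.2202 1.4662]  K=[0.6282 -0.0291; 0.1528 0.7942; -0.2871 0.3422]  nu=[-1.4676, 1.8700]  x^+=[-0.4627, 1.2785, 2.3301]  P^+=[0.3026 -0.0132 0.1111; -0.0132 0.1635 -0.0887; 0.1111 -0.0887 0.8598]
step 2: x^-=[-0.4254, 1.4740, 2.7057]  P^-=[0.5687 0.0198 0.0328; 0.0198 0.2844 -0.0521; 0.0328 -0.0521 1.2167]  S=[1.0923 -0.0445; -0.0445 0.5026]  K=[0.5162 -0.0150; 0.1103 0.5509; -0.2557 0.3512]  nu=[-1.2054, -0.9577]  x^+=[-1.0333, 0.8135, 2.6775]  P^+=[0.2768 -0.0257 0.1879; -0.0257 0.1240 -0.1231; 0.1879 -0.1231 1.0753]
step 3: x^-=[-1.1756, 0.9857, 3.1303]  P^-=[0.5220 0.0018 0.1177; 0.0018 0.2357 -0.0853; 0.1177 -0.0853 1.4341]  S=[1.0097 -0.0531; -0.0531 0.4491]  K=[0.4870 -0.0022; 0.1013 0.4984; -0.2506 0.3928]  nu=[1.8926, 2.1807]  x^+=[-0.2587, 2.2644, 3.5126]  P^+=[0.2825 -0.0346 0.2515; -0.0346 0.1191 -0.1521; 0.2515 -0.1521 1.2910]
step 4: x^-=[-0.0783, 2.5860, 4.0388]  P^-=[0.5210 -0.0066 0.1818; -0.0066 0.2279 -0.1093; 0.1818 -0.1093 1.6585]  S=[0.9892 -0.0550; -0.0550 0.4398]  K=[0.4779 0.0089; 0.0995 0.4824; -0.2524 0.4329]  nu=[2.4094, -7.1816]  x^+=[1.0091, -0.6387, 0.3219]  P^+=[0.2955 -0.0428 0.3106; -0.0428 0.1210 -0.1806; 0.3106 -0.1806 1.5010]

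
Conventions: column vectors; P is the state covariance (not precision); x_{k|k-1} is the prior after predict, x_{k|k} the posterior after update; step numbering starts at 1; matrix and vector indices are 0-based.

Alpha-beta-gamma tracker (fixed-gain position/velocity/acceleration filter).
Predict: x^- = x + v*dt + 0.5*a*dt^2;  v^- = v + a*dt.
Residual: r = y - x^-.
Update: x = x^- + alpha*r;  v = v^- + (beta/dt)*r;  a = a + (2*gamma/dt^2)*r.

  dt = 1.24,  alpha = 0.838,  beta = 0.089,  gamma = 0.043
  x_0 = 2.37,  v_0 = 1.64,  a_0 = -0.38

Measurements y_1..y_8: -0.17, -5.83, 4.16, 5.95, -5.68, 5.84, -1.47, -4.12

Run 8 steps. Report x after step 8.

x_post = -4.0454

step 1: x_pred=4.1115  r=-4.2815  x^+=0.5236  v^+=0.8615  a^+=-0.6195
step 2: x_pred=1.1156  r=-6.9456  x^+=-4.7048  v^+=-0.4052  a^+=-1.0079
step 3: x_pred=-5.9821  r=10.1421  x^+=2.5170  v^+=-0.9271  a^+=-0.4407
step 4: x_pred=1.0286  r=4.9214  x^+=5.1527  v^+=-1.1203  a^+=-0.1654
step 5: x_pred=3.6364  r=-9.3164  x^+=-4.1707  v^+=-1.9941  a^+=-0.6865
step 6: x_pred=-7.1712  r=13.0112  x^+=3.7322  v^+=-1.9115  a^+=0.0412
step 7: x_pred=1.3936  r=-2.8636  x^+=-1.0061  v^+=-2.0659  a^+=-0.1189
step 8: x_pred=-3.6592  r=-0.4608  x^+=-4.0454  v^+=-2.2464  a^+=-0.1447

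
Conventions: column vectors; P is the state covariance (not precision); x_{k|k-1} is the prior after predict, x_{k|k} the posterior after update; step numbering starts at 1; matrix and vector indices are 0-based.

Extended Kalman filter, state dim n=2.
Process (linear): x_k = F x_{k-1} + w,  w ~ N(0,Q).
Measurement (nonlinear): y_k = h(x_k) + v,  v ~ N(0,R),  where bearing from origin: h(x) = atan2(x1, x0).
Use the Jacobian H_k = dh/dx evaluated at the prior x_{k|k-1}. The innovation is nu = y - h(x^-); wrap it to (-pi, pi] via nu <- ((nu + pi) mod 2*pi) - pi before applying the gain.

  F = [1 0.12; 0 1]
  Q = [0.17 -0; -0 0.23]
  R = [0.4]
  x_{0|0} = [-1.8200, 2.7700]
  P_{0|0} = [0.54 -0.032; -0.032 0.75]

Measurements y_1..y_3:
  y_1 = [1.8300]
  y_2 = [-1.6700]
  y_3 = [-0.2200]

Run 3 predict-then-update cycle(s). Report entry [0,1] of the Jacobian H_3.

step 1: x^-=[-1.4876, 2.7700]  P^-=[0.7131 0.0580; 0.0580 0.9800]  H_jac=[-0.2802 -0.1505]  S=[0.4831]  K=[-0.4317; -0.3389]  nu=[-0.2336]  x^+=[-1.3867, 2.8492]  P^+=[0.6231 -0.0127; -0.0127 0.9245]
step 2: x^-=[-1.0448, 2.8492]  P^-=[0.8034 0.0983; 0.0983 1.1545]  H_jac=[-0.3094 -0.1135]  S=[0.4986]  K=[-0.5208; -0.3236]  nu=[2.6909]  x^+=[-2.4462, 1.9783]  P^+=[0.6681 0.0142; 0.0142 1.1023]
step 3: x^-=[-2.2088, 1.9783]  P^-=[0.8574 0.1465; 0.1465 1.3323]  H_jac=[-0.2250 -0.2512]  S=[0.5440]  K=[-0.4222; -0.6758]  nu=[-2.6312]  x^+=[-1.0978, 3.7564]  P^+=[0.7604 -0.0087; -0.0087 1.0838]

H_jac[0,1] = -0.2512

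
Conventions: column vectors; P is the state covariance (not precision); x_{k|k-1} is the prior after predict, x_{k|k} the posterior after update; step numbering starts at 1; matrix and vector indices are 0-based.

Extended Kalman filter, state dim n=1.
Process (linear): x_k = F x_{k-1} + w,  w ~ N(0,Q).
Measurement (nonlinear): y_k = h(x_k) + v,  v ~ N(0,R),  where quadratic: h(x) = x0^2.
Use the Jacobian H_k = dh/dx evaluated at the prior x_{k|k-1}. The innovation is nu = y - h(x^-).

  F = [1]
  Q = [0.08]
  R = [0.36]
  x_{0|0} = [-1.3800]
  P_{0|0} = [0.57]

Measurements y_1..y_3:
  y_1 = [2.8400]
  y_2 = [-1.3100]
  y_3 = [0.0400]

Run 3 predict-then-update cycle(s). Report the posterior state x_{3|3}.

step 1: x^-=[-1.3800]  P^-=[0.6500]  H_jac=[-2.7600]  S=[5.3114]  K=[-0.3378]  nu=[0.9356]  x^+=[-1.6960]  P^+=[0.0441]
step 2: x^-=[-1.6960]  P^-=[0.1241]  H_jac=[-3.3920]  S=[1.7874]  K=[-0.2354]  nu=[-4.1864]  x^+=[-0.7104]  P^+=[0.0250]
step 3: x^-=[-0.7104]  P^-=[0.1050]  H_jac=[-1.4208]  S=[0.5719]  K=[-0.2608]  nu=[-0.4647]  x^+=[-0.5892]  P^+=[0.0661]

x_post = [-0.5892]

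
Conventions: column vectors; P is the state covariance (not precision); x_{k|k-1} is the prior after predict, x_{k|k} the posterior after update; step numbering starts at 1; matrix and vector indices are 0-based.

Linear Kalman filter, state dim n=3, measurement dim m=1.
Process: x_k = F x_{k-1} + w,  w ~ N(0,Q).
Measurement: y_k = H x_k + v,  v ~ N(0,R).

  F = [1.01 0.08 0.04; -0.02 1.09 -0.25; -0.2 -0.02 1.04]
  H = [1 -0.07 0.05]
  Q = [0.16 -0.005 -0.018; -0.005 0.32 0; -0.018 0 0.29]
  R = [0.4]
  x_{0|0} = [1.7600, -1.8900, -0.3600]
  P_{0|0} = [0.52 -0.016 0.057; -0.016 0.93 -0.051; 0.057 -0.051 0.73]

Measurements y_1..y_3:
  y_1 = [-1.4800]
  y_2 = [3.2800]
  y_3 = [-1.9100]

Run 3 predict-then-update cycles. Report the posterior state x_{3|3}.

step 1: x^-=[1.6120, -2.0053, -0.6886]  P^-=[0.6993 0.0251 -0.0384; 0.0251 1.4998 -0.2609; -0.0384 -0.2609 1.0790]  S=[1.1038]  K=[0.6302; -0.0842; 0.0307]  nu=[-3.1979]  x^+=[-0.4033, -1.7359, -0.7867]  P^+=[0.2609 0.0837 -0.0597; 0.0837 1.4920 -0.2581; -0.0597 -0.2581 1.0780]
step 2: x^-=[-0.5777, -1.6874, -0.7028]  P^-=[0.4445 0.2100 -0.1148; 0.2100 2.2965 -0.6255; -0.1148 -0.6255 1.5032]  S=[0.8230]  K=[0.5152; 0.0219; 0.0051]  nu=[3.7747]  x^+=[1.3672, -1.6048, -0.6836]  P^+=[0.2260 0.2008 -0.1169; 0.2008 2.2961 -0.6256; -0.1169 -0.6256 1.5032]
step 3: x^-=[1.2251, -1.6057, -0.9523]  P^-=[0.4266 0.4112 -0.1855; 0.4112 3.4731 -1.1994; -0.1855 -1.1994 2.0021]  S=[0.7809]  K=[0.4976; 0.1384; -0.0018]  nu=[-3.1999]  x^+=[-0.3671, -2.0486, -0.9464]  P^+=[0.2333 0.3574 -0.1848; 0.3574 3.4582 -1.1992; -0.1848 -1.1992 2.0021]

x_post = [-0.3671, -2.0486, -0.9464]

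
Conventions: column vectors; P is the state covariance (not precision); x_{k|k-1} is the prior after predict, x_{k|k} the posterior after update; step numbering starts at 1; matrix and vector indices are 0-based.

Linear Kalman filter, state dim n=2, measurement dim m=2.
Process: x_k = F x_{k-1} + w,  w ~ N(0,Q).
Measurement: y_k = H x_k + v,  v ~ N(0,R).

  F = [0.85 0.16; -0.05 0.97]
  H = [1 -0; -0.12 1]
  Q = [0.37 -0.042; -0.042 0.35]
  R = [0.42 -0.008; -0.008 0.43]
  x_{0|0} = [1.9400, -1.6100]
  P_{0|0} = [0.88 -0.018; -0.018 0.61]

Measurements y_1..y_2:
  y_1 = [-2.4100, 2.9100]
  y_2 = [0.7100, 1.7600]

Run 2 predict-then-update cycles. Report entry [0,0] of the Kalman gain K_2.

step 1: x^-=[1.3914, -1.6587]  P^-=[1.0165 0.0006; 0.0006 0.9279]  S=[1.4365 -0.1294; -0.1294 1.3724]  K=[0.7057 -0.0219; 0.0618 0.6819]  nu=[-3.8014, 4.7357]  x^+=[-1.3949, 1.3355]  P^+=[0.2965 0.0205; 0.0205 0.2952]
step 2: x^-=[-0.9720, 1.3652]  P^-=[0.5974 0.0080; 0.0080 0.6265]  S=[1.0174 -0.0717; -0.0717 1.0632]  K=[0.5857 -0.0204; 0.0495 0.5917]  nu=[1.6820, 0.2782]  x^+=[0.0075, 1.6131]  P^+=[0.2462 0.0161; 0.0161 0.2560]

K[0,0] = 0.5857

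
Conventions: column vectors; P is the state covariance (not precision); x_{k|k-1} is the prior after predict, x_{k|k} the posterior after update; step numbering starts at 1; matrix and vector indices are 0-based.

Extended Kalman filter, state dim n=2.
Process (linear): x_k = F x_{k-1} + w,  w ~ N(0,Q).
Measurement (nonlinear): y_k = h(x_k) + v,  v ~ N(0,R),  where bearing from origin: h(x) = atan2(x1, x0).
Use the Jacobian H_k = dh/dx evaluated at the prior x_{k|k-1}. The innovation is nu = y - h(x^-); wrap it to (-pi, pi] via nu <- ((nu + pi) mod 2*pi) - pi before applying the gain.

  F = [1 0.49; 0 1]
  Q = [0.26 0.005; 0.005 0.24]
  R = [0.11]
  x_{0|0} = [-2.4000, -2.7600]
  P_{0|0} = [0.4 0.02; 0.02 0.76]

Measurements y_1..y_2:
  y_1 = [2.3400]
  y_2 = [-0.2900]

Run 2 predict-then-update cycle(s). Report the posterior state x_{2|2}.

step 1: x^-=[-3.7524, -2.7600]  P^-=[0.8621 0.3974; 0.3974 1.0000]  H_jac=[0.1272 -0.1729]  S=[0.1364]  K=[0.3001; -0.8975]  nu=[-1.4358]  x^+=[-4.1833, -1.4715]  P^+=[0.8498 0.4341; 0.4341 0.8902]
step 2: x^-=[-4.9044, -1.4715]  P^-=[1.7490 0.8753; 0.8753 1.1302]  H_jac=[0.0561 -0.1871]  S=[0.1367]  K=[-0.4798; -1.1874]  nu=[2.5601]  x^+=[-6.1327, -4.5112]  P^+=[1.7175 0.7974; 0.7974 0.9375]

x_post = [-6.1327, -4.5112]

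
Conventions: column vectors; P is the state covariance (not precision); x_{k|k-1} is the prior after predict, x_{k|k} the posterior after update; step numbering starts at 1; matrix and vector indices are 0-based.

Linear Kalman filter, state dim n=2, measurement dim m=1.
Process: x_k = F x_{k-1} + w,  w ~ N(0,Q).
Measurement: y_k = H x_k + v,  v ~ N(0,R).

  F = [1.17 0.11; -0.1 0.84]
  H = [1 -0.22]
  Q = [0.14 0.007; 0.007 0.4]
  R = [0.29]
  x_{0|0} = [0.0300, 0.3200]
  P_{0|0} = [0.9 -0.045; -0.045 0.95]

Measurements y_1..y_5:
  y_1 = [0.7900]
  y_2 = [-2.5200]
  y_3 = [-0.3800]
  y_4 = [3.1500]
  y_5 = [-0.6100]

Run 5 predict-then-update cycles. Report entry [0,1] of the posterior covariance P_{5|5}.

P_post[0,1] = 0.2939

step 1: x^-=[0.0703, 0.2658]  P^-=[1.3719 -0.0543; -0.0543 1.0869]  S=[1.7384]  K=[0.7961; -0.1688]  nu=[0.7782]  x^+=[0.6898, 0.1345]  P^+=[0.2703 0.1793; 0.1793 1.0374]
step 2: x^-=[0.8218, 0.0440]  P^-=[0.5687 0.2455; 0.2455 1.1046]  S=[0.8042]  K=[0.6401; 0.0031]  nu=[-3.3321]  x^+=[-1.3109, 0.0338]  P^+=[0.2393 0.2439; 0.2439 1.1045]
step 3: x^-=[-1.5301, 0.1595]  P^-=[0.5437 0.3181; 0.3181 1.1408]  S=[0.7489]  K=[0.6325; 0.0896]  nu=[1.1851]  x^+=[-0.7805, 0.2657]  P^+=[0.2441 0.2756; 0.2756 1.1348]
step 4: x^-=[-0.8839, 0.3012]  P^-=[0.5588 0.3512; 0.3512 1.1568]  S=[0.7503]  K=[0.6418; 0.1288]  nu=[4.1002]  x^+=[1.7476, 0.8294]  P^+=[0.2497 0.2891; 0.2891 1.1444]
step 5: x^-=[2.1360, 0.5220]  P^-=[0.5701 0.3645; 0.3645 1.1614]  S=[0.7560]  K=[0.6481; 0.1442]  nu=[-2.6311]  x^+=[0.4307, 0.1426]  P^+=[0.2526 0.2939; 0.2939 1.1457]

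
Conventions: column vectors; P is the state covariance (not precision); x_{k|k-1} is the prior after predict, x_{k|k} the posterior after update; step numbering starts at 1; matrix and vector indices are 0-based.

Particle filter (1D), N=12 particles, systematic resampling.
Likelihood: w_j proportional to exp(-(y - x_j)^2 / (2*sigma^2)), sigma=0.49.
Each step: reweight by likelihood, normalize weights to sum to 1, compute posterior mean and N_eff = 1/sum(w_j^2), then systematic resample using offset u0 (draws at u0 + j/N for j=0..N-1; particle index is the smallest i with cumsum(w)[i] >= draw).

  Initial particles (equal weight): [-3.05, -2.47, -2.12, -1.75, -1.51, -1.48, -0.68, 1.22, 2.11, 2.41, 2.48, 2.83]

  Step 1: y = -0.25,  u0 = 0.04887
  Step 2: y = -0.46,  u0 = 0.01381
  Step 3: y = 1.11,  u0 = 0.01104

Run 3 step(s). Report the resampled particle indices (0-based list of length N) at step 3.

step 1: w=[0.0000, 0.0000, 0.0009, 0.0118, 0.0469, 0.0548, 0.8712, 0.0142, 0.0000, 0.0000, 0.0000, 0.0000]  mean=-0.7498  Neff=1.3078  idx=[4, 6, 6, 6, 6, 6, 6, 6, 6, 6, 6, 6]
step 2: w=[0.0100, 0.0900, 0.0900, 0.0900, 0.0900, 0.0900, 0.0900, 0.0900, 0.0900, 0.0900, 0.0900, 0.0900]  mean=-0.6883  Neff=11.2112  idx=[1, 1, 2, 3, 4, 5, 6, 7, 8, 9, 10, 11]
step 3: w=[0.0833, 0.0833, 0.0833, 0.0833, 0.0833, 0.0833, 0.0833, 0.0833, 0.0833, 0.0833, 0.0833, 0.0833]  mean=-0.6800  Neff=12.0000  idx=[0, 1, 2, 3, 4, 5, 6, 7, 8, 9, 10, 11]

resampled_idx = [0, 1, 2, 3, 4, 5, 6, 7, 8, 9, 10, 11]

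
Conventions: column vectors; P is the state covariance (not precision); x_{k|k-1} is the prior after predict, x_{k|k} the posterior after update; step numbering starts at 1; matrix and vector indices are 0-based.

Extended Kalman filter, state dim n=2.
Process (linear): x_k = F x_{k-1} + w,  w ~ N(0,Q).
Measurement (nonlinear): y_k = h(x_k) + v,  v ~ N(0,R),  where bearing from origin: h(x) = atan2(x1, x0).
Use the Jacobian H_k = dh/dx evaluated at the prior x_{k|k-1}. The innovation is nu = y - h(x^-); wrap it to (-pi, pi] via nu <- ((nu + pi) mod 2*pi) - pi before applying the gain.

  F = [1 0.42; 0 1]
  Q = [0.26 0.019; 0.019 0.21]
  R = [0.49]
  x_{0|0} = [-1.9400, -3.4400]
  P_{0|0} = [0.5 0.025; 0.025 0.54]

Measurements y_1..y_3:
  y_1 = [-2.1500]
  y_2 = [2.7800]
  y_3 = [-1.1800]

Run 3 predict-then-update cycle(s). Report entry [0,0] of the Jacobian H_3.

step 1: x^-=[-3.3848, -3.4400]  P^-=[0.8763 0.2708; 0.2708 0.7500]  H_jac=[0.1477 -0.1453]  S=[0.5133]  K=[0.1755; -0.1344]  nu=[0.1981]  x^+=[-3.3500, -3.4666]  P^+=[0.8605 0.2829; 0.2829 0.7407]
step 2: x^-=[-4.8060, -3.4666]  P^-=[1.4888 0.6130; 0.6130 0.9507]  H_jac=[0.0987 -0.1369]  S=[0.5058]  K=[0.1247; -0.1376]  nu=[-0.9865]  x^+=[-4.9290, -3.3309]  P^+=[1.4809 0.6217; 0.6217 0.9411]
step 3: x^-=[-6.3280, -3.3309]  P^-=[2.4291 1.0360; 1.0360 1.1511]  H_jac=[0.0651 -0.1237]  S=[0.5012]  K=[0.0599; -0.1496]  nu=[1.4771]  x^+=[-6.2395, -3.5518]  P^+=[2.4273 1.0405; 1.0405 1.1399]

H_jac[0,0] = 0.0651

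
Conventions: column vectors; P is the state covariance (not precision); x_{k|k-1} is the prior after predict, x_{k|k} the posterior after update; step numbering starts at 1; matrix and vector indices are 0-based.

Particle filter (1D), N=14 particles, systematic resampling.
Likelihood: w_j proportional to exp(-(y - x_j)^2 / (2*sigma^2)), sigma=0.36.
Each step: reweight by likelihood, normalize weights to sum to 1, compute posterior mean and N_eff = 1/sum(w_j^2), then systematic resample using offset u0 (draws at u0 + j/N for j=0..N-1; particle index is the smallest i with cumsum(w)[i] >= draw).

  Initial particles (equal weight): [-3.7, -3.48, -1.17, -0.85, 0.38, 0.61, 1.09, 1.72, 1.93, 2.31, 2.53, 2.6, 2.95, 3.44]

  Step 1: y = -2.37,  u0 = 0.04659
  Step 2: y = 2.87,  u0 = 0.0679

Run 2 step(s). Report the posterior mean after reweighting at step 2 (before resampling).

post_mean = -1.1700

step 1: w=[0.0793, 0.6289, 0.2820, 0.0098, 0.0000, 0.0000, 0.0000, 0.0000, 0.0000, 0.0000, 0.0000, 0.0000, 0.0000, 0.0000]  mean=-2.8202  Neff=2.0772  idx=[0, 1, 1, 1, 1, 1, 1, 1, 1, 1, 2, 2, 2, 2]
step 2: w=[0.0000, 0.0000, 0.0000, 0.0000, 0.0000, 0.0000, 0.0000, 0.0000, 0.0000, 0.0000, 0.2500, 0.2500, 0.2500, 0.2500]  mean=-1.1700  Neff=4.0000  idx=[10, 10, 10, 11, 11, 11, 11, 12, 12, 12, 13, 13, 13, 13]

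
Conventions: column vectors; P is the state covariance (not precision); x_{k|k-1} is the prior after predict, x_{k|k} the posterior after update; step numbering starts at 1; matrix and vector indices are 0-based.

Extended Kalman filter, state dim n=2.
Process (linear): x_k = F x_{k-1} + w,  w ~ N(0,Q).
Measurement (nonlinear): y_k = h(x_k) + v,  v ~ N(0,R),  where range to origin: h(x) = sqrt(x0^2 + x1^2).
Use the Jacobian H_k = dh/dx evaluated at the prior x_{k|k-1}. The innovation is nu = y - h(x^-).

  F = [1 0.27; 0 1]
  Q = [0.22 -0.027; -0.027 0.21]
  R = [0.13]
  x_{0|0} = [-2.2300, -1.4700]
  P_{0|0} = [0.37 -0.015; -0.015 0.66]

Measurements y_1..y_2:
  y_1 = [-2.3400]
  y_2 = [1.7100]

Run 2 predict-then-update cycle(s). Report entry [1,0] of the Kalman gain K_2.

K[1,0] = 0.8306

step 1: x^-=[-2.6269, -1.4700]  P^-=[0.6300 0.1362; 0.1362 0.8700]  H_jac=[-0.8727 -0.4883]  S=[0.9333]  K=[-0.6603; -0.5825]  nu=[-5.3502]  x^+=[0.9060, 1.6468]  P^+=[0.2231 -0.2228; -0.2228 0.5533]
step 2: x^-=[1.3506, 1.6468]  P^-=[0.3631 -0.1004; -0.1004 0.7633]  H_jac=[0.6342 0.7732]  S=[0.6338]  K=[0.2407; 0.8306]  nu=[-0.4198]  x^+=[1.2496, 1.2981]  P^+=[0.3263 -0.2272; -0.2272 0.3260]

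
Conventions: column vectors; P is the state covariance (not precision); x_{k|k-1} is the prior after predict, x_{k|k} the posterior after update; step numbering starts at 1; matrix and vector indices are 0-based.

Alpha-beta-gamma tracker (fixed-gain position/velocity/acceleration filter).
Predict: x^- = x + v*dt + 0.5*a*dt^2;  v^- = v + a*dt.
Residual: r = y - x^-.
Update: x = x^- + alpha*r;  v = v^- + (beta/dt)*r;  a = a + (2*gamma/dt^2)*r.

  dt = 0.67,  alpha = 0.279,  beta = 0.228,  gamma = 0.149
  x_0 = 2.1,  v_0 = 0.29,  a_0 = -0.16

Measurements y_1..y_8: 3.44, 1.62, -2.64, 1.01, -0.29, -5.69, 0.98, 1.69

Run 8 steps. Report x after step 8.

x_post = -4.3618

step 1: x_pred=2.2584  r=1.1816  x^+=2.5881  v^+=0.5849  a^+=0.6244
step 2: x_pred=3.1201  r=-1.5001  x^+=2.7016  v^+=0.4928  a^+=-0.3714
step 3: x_pred=2.9484  r=-5.5884  x^+=1.3892  v^+=-1.6578  a^+=-4.0812
step 4: x_pred=-0.6375  r=1.6475  x^+=-0.1779  v^+=-3.8316  a^+=-2.9875
step 5: x_pred=-3.4156  r=3.1256  x^+=-2.5435  v^+=-4.7696  a^+=-0.9126
step 6: x_pred=-5.9440  r=0.2540  x^+=-5.8731  v^+=-5.2946  a^+=-0.7440
step 7: x_pred=-9.5875  r=10.5675  x^+=-6.6392  v^+=-2.1970  a^+=6.2711
step 8: x_pred=-6.7036  r=8.3936  x^+=-4.3618  v^+=4.8610  a^+=11.8432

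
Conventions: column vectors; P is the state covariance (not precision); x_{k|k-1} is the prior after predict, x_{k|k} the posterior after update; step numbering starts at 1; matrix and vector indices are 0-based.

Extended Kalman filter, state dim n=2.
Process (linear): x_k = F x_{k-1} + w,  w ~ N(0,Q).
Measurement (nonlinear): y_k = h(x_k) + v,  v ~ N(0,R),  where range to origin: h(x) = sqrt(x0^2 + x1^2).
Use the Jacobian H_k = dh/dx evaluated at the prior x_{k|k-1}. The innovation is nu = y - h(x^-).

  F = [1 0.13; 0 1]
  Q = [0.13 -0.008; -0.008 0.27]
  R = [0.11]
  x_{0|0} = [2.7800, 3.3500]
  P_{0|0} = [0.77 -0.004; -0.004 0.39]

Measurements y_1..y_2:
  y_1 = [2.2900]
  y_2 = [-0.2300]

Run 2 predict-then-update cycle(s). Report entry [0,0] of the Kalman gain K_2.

step 1: x^-=[3.2155, 3.3500]  P^-=[0.9056 0.0387; 0.0387 0.6600]  H_jac=[0.6925 0.7214]  S=[0.9264]  K=[0.7070; 0.5429]  nu=[-2.3535]  x^+=[1.5515, 2.0723]  P^+=[0.4425 -0.3169; -0.3169 0.3869]
step 2: x^-=[1.8209, 2.0723]  P^-=[0.4966 -0.2746; -0.2746 0.6569]  H_jac=[0.6601 0.7512]  S=[0.4248]  K=[0.2861; 0.7351]  nu=[-2.9887]  x^+=[0.9659, -0.1246]  P^+=[0.4618 -0.3639; -0.3639 0.4274]

K[0,0] = 0.2861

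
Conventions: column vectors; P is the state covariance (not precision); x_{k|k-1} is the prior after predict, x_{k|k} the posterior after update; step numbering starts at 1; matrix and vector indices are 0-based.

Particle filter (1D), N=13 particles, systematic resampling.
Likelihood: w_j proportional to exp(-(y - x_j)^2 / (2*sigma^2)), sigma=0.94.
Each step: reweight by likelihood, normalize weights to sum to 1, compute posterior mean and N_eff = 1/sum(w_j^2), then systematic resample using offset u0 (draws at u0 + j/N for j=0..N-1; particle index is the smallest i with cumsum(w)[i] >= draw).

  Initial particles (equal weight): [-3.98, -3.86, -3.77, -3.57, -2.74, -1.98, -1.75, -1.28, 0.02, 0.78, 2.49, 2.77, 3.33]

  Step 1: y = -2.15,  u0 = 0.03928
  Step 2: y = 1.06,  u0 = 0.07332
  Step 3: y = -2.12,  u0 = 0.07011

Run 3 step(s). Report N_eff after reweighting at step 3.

step 1: w=[0.0347, 0.0441, 0.0522, 0.0737, 0.1894, 0.2269, 0.2107, 0.1503, 0.0161, 0.0018, 0.0000, 0.0000, 0.0000]  mean=-2.2962  Neff=6.0256  idx=[1, 2, 3, 4, 4, 5, 5, 5, 6, 6, 6, 7, 7]
step 2: w=[0.0000, 0.0000, 0.0000, 0.0020, 0.0020, 0.0379, 0.0379, 0.0379, 0.0812, 0.0812, 0.0812, 0.3193, 0.3193]  mean=-1.4800  Neff=4.3850  idx=[6, 8, 9, 10, 11, 11, 11, 11, 12, 12, 12, 12, 12]
step 3: w=[0.1009, 0.0944, 0.0944, 0.0944, 0.0684, 0.0684, 0.0684, 0.0684, 0.0684, 0.0684, 0.0684, 0.0684, 0.0684]  mean=-1.4837  Neff=12.6480  idx=[0, 1, 2, 3, 3, 5, 6, 7, 8, 9, 10, 11, 12]

N_eff = 12.6480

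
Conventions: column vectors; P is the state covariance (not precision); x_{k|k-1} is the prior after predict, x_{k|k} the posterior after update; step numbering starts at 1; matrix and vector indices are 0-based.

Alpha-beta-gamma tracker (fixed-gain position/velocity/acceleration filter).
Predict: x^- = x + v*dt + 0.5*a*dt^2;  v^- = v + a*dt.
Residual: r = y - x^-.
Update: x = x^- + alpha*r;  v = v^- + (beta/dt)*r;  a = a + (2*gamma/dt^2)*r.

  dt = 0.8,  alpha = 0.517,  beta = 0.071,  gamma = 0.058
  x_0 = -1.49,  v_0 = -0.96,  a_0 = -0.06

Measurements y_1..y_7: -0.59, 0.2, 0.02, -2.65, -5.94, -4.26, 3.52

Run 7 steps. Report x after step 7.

x_post = -0.1589

step 1: x_pred=-2.2772  r=1.6872  x^+=-1.4049  v^+=-0.8583  a^+=0.2458
step 2: x_pred=-2.0129  r=2.2129  x^+=-0.8688  v^+=-0.4652  a^+=0.6469
step 3: x_pred=-1.0340  r=1.0540  x^+=-0.4891  v^+=0.1458  a^+=0.8379
step 4: x_pred=-0.1043  r=-2.5457  x^+=-1.4204  v^+=0.5902  a^+=0.3765
step 5: x_pred=-0.8277  r=-5.1123  x^+=-3.4708  v^+=0.4377  a^+=-0.5501
step 6: x_pred=-3.2966  r=-0.9634  x^+=-3.7947  v^+=-0.0878  a^+=-0.7247
step 7: x_pred=-4.0969  r=7.6169  x^+=-0.1589  v^+=0.0084  a^+=0.6559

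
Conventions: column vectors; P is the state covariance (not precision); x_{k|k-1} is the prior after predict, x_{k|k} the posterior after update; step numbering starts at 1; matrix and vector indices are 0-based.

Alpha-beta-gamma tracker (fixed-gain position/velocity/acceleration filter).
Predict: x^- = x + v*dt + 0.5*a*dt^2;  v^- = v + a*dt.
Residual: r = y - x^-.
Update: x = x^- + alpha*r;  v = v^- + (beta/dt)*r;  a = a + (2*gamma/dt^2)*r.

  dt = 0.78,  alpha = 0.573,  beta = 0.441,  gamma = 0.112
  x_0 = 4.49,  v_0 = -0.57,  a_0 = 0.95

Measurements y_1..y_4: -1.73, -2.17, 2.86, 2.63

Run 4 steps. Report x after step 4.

step 1: x_pred=4.3344  r=-6.0644  x^+=0.8595  v^+=-3.2577  a^+=-1.2828
step 2: x_pred=-2.0717  r=-0.0983  x^+=-2.1280  v^+=-4.3138  a^+=-1.3190
step 3: x_pred=-5.8941  r=8.7541  x^+=-0.8780  v^+=-0.3932  a^+=1.9041
step 4: x_pred=-0.6055  r=3.2355  x^+=1.2485  v^+=2.9213  a^+=3.0953

x_post = 1.2485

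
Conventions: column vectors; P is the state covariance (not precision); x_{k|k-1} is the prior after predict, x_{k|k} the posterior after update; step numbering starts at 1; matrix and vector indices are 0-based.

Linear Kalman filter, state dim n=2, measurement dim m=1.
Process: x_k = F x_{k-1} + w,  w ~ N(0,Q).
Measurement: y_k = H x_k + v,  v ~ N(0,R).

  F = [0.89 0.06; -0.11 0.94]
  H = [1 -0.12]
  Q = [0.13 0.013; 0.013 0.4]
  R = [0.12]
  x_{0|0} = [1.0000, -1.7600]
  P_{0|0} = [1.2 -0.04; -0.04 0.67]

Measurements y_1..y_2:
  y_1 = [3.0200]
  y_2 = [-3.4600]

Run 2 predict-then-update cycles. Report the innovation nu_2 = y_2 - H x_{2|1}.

step 1: x^-=[0.7844, -1.7644]  P^-=[1.0787 -0.0999; -0.0999 1.0148]  S=[1.2372]  K=[0.8815; -0.1792]  nu=[2.0239]  x^+=[2.5685, -2.1270]  P^+=[0.1172 0.0955; 0.0955 0.9751]
step 2: x^-=[2.1583, -2.2819]  P^-=[0.2366 0.1358; 0.1358 1.2433]  S=[0.3419]  K=[0.6443; -0.0392]  nu=[-5.8921]  x^+=[-1.6380, -2.0510]  P^+=[0.0946 0.1444; 0.1444 1.2427]

innov = [-5.8921]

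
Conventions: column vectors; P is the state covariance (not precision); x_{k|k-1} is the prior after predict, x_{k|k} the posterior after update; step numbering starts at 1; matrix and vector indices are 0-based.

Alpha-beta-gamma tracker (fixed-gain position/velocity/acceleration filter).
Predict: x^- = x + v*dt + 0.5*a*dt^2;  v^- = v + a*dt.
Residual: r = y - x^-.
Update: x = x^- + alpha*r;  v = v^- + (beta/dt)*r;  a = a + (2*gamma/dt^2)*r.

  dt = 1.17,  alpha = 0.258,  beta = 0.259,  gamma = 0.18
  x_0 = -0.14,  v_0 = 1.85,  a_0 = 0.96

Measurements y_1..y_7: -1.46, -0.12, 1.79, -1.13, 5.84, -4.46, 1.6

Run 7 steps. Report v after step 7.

step 1: x_pred=2.6816  r=-4.1416  x^+=1.6130  v^+=2.0564  a^+=-0.1292
step 2: x_pred=3.9306  r=-4.0506  x^+=2.8856  v^+=1.0086  a^+=-1.1944
step 3: x_pred=3.2481  r=-1.4581  x^+=2.8719  v^+=-0.7117  a^+=-1.5779
step 4: x_pred=0.9593  r=-2.0893  x^+=0.4202  v^+=-3.0203  a^+=-2.1273
step 5: x_pred=-4.5695  r=10.4095  x^+=-1.8839  v^+=-3.2049  a^+=0.6102
step 6: x_pred=-5.2159  r=0.7559  x^+=-5.0209  v^+=-2.3236  a^+=0.8090
step 7: x_pred=-7.1858  r=8.7858  x^+=-4.9191  v^+=0.5678  a^+=3.1196

v_post = 0.5678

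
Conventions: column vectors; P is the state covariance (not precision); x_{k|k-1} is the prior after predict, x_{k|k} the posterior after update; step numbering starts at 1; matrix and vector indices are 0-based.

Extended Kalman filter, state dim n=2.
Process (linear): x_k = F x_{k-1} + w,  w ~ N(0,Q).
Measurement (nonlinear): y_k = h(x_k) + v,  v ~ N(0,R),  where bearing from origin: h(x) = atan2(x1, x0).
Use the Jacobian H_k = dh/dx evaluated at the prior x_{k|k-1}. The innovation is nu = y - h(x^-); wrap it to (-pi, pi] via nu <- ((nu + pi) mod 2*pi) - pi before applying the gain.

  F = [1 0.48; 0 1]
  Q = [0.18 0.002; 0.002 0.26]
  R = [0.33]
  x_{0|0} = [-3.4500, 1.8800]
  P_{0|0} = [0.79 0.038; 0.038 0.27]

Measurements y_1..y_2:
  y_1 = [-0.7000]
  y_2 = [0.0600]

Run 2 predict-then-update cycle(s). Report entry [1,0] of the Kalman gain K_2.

step 1: x^-=[-2.5476, 1.8800]  P^-=[1.0687 0.1696; 0.1696 0.5300]  H_jac=[-0.1875 -0.2541]  S=[0.4180]  K=[-0.5826; -0.3983]  nu=[3.0773]  x^+=[-4.3405, 0.6542]  P^+=[0.9268 0.0726; 0.0726 0.4637]
step 2: x^-=[-4.0265, 0.6542]  P^-=[1.2833 0.2972; 0.2972 0.7237]  H_jac=[-0.0393 -0.2420]  S=[0.3800]  K=[-0.3220; -0.4915]  nu=[-2.9205]  x^+=[-3.0861, 2.0898]  P^+=[1.2439 0.2370; 0.2370 0.6319]

K[1,0] = -0.4915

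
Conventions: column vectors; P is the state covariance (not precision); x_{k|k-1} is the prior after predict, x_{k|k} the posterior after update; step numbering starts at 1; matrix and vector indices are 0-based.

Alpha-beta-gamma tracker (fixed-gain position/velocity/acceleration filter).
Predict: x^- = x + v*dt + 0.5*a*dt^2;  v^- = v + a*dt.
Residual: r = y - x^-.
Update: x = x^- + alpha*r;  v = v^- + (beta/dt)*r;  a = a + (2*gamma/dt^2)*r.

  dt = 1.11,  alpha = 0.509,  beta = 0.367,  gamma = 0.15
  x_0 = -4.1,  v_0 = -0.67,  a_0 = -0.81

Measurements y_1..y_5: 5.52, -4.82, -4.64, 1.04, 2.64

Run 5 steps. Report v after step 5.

v_post = 0.5435

step 1: x_pred=-5.3427  r=10.8627  x^+=0.1864  v^+=2.0224  a^+=1.8349
step 2: x_pred=3.5617  r=-8.3817  x^+=-0.7046  v^+=1.2880  a^+=-0.2059
step 3: x_pred=0.5982  r=-5.2382  x^+=-2.0680  v^+=-0.6725  a^+=-1.4813
step 4: x_pred=-3.7271  r=4.7671  x^+=-1.3007  v^+=-0.7407  a^+=-0.3206
step 5: x_pred=-2.3203  r=4.9603  x^+=0.2045  v^+=0.5435  a^+=0.8872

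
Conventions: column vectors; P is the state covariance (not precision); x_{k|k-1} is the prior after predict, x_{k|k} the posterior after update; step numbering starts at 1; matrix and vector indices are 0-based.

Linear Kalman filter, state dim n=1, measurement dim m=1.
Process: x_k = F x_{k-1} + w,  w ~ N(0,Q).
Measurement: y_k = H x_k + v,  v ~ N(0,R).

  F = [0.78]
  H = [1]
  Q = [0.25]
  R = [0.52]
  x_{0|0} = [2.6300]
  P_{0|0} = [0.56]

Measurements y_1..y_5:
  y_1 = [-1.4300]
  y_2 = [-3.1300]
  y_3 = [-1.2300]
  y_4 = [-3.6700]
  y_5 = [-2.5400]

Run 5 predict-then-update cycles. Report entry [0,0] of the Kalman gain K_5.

step 1: x^-=[2.0514]  P^-=[0.5907]  S=[1.1107]  K=[0.5318]  nu=[-3.4814]  x^+=[0.1999]  P^+=[0.2766]
step 2: x^-=[0.1559]  P^-=[0.4183]  S=[0.9383]  K=[0.4458]  nu=[-3.2859]  x^+=[-1.3089]  P^+=[0.2318]
step 3: x^-=[-1.0209]  P^-=[0.3910]  S=[0.9110]  K=[0.4292]  nu=[-0.2091]  x^+=[-1.1107]  P^+=[0.2232]
step 4: x^-=[-0.8663]  P^-=[0.3858]  S=[0.9058]  K=[0.4259]  nu=[-2.8037]  x^+=[-2.0605]  P^+=[0.2215]
step 5: x^-=[-1.6072]  P^-=[0.3847]  S=[0.9047]  K=[0.4253]  nu=[-0.9328]  x^+=[-2.0038]  P^+=[0.2211]

K[0,0] = 0.4253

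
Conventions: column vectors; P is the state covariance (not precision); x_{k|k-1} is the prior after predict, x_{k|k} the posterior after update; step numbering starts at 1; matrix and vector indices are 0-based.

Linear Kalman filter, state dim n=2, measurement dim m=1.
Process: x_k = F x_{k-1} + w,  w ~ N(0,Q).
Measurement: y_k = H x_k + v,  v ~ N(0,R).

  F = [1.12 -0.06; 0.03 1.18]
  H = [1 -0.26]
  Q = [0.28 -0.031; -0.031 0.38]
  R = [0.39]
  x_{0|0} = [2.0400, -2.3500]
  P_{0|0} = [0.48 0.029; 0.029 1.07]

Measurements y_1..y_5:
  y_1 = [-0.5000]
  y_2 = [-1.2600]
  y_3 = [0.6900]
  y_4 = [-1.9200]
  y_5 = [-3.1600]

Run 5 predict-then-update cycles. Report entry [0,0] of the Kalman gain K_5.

step 1: x^-=[2.4258, -2.7118]  P^-=[0.8821 -0.0524; -0.0524 1.8724]  S=[1.4259]  K=[0.6282; -0.3781]  nu=[-3.6309]  x^+=[0.1450, -1.3388]  P^+=[0.3194 0.2863; 0.2863 1.6685]
step 2: x^-=[0.2427, -1.5755]  P^-=[0.6482 0.2395; 0.2395 2.7237]  S=[1.0978]  K=[0.5337; -0.4269]  nu=[-1.9124]  x^+=[-0.7780, -0.7591]  P^+=[0.3355 0.4897; 0.4897 2.5237]
step 3: x^-=[-0.8258, -0.9190]  P^-=[0.6441 0.4478; 0.4478 3.9289]  S=[1.0668]  K=[0.4946; -0.5377]  nu=[1.2768]  x^+=[-0.1943, -1.6057]  P^+=[0.3831 0.7316; 0.7316 3.6204]
step 4: x^-=[-0.1212, -1.9005]  P^-=[0.6753 0.6911; 0.6911 5.4732]  S=[1.0759]  K=[0.4606; -0.6803]  nu=[-2.2929]  x^+=[-1.1774, -0.3406]  P^+=[0.4470 1.0283; 1.0283 4.9753]
step 5: x^-=[-1.2983, -0.4373]  P^-=[0.7204 0.9889; 0.9889 7.3808]  S=[1.0952]  K=[0.4231; -0.8493]  nu=[-1.9754]  x^+=[-2.1340, 1.2405]  P^+=[0.5244 1.3824; 1.3824 6.5908]

K[0,0] = 0.4231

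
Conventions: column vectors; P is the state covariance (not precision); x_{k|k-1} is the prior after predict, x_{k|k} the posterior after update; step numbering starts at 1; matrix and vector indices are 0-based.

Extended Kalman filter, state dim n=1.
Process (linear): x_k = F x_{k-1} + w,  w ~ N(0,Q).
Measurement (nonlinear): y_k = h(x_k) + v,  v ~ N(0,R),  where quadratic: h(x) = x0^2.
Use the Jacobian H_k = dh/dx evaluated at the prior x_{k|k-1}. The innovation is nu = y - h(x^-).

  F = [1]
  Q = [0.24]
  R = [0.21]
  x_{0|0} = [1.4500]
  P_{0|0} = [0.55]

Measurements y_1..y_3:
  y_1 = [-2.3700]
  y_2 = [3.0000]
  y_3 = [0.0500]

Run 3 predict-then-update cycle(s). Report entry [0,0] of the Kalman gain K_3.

K[0,0] = -0.7625

step 1: x^-=[1.4500]  P^-=[0.7900]  H_jac=[2.9000]  S=[6.8539]  K=[0.3343]  nu=[-4.4725]  x^+=[-0.0450]  P^+=[0.0242]
step 2: x^-=[-0.0450]  P^-=[0.2642]  H_jac=[-0.0900]  S=[0.2121]  K=[-0.1121]  nu=[2.9980]  x^+=[-0.3809]  P^+=[0.2615]
step 3: x^-=[-0.3809]  P^-=[0.5015]  H_jac=[-0.7619]  S=[0.5011]  K=[-0.7625]  nu=[-0.0951]  x^+=[-0.3084]  P^+=[0.2102]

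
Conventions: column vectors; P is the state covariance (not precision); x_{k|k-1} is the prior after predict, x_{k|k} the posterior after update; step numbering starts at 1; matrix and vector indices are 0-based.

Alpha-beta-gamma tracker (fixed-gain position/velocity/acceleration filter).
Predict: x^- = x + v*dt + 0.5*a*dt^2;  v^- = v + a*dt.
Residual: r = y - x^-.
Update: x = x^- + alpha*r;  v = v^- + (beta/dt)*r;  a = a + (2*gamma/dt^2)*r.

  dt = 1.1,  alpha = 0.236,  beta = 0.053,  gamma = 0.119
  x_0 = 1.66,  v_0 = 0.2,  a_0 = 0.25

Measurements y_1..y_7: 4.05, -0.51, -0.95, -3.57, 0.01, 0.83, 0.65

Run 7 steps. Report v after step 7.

v_post = -5.6341

step 1: x_pred=2.0312  r=2.0187  x^+=2.5077  v^+=0.5723  a^+=0.6471
step 2: x_pred=3.5286  r=-4.0386  x^+=2.5755  v^+=1.0895  a^+=-0.1473
step 3: x_pred=3.6848  r=-4.6348  x^+=2.5910  v^+=0.7041  a^+=-1.0589
step 4: x_pred=2.7249  r=-6.2949  x^+=1.2393  v^+=-0.7640  a^+=-2.2971
step 5: x_pred=-0.9909  r=1.0009  x^+=-0.7547  v^+=-3.2426  a^+=-2.1002
step 6: x_pred=-5.5922  r=6.4222  x^+=-4.0766  v^+=-5.2434  a^+=-0.8370
step 7: x_pred=-10.3508  r=11.0008  x^+=-7.7546  v^+=-5.6341  a^+=1.3268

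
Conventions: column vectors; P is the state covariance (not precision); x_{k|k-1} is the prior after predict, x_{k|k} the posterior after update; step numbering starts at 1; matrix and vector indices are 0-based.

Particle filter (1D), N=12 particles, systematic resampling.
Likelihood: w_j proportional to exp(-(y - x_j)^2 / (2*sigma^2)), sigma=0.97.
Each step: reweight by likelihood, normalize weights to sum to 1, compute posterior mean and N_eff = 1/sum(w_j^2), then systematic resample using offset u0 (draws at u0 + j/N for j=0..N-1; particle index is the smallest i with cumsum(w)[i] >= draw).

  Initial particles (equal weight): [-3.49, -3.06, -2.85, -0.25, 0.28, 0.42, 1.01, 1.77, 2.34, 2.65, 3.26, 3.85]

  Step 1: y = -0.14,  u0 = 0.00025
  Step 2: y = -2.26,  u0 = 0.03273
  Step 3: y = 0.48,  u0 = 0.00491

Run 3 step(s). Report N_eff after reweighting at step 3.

step 1: w=[0.0007, 0.0031, 0.0058, 0.2855, 0.2617, 0.2433, 0.1423, 0.0414, 0.0109, 0.0046, 0.0006, 0.0001]  mean=0.3324  Neff=4.3227  idx=[0, 3, 3, 3, 4, 4, 4, 5, 5, 5, 6, 6]
step 2: w=[0.4623, 0.1207, 0.1207, 0.1207, 0.0335, 0.0335, 0.0335, 0.0227, 0.0227, 0.0227, 0.0035, 0.0035]  mean=-1.6399  Neff=3.8123  idx=[0, 0, 0, 0, 0, 0, 1, 2, 2, 3, 5, 8]
step 3: w=[0.0000, 0.0000, 0.0000, 0.0000, 0.0000, 0.0000, 0.1509, 0.1509, 0.1509, 0.1509, 0.1961, 0.1999]  mean=-0.0130  Neff=5.8983  idx=[6, 6, 7, 7, 8, 8, 9, 9, 10, 10, 11, 11]

N_eff = 5.8983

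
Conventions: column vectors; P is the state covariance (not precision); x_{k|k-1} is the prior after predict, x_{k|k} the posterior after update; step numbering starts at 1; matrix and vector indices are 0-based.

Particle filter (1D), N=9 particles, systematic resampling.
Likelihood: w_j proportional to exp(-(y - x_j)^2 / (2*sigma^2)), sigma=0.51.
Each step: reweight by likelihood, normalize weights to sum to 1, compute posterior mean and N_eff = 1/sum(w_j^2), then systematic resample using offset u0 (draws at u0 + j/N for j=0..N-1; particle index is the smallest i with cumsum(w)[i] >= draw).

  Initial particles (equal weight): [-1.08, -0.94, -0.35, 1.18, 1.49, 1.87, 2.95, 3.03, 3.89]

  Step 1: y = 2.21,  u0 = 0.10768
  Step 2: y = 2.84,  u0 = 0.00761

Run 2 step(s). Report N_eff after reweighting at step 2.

N_eff = 4.5152

step 1: w=[0.0000, 0.0000, 0.0000, 0.0675, 0.1915, 0.4153, 0.1810, 0.1424, 0.0023]  mean=2.1160  Neff=3.7486  idx=[4, 4, 5, 5, 5, 5, 6, 7, 7]
step 2: w=[0.0085, 0.0085, 0.0460, 0.0460, 0.0460, 0.0460, 0.2746, 0.2622, 0.2622]  mean=2.7683  Neff=4.5152  idx=[0, 4, 6, 6, 6, 7, 7, 8, 8]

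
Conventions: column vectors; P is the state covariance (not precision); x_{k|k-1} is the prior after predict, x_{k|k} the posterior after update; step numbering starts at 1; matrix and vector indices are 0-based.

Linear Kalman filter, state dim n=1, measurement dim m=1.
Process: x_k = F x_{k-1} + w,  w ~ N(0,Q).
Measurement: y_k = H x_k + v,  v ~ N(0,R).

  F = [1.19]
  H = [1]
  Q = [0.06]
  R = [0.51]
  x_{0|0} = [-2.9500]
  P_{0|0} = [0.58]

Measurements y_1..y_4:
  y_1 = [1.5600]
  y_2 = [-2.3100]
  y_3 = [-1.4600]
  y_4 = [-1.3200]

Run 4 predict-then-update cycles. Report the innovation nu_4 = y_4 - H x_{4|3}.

innov = [0.5047]

step 1: x^-=[-3.5105]  P^-=[0.8813]  S=[1.3913]  K=[0.6334]  nu=[5.0705]  x^+=[-0.2986]  P^+=[0.3231]
step 2: x^-=[-0.3553]  P^-=[0.5175]  S=[1.0275]  K=[0.5036]  nu=[-1.9547]  x^+=[-1.3398]  P^+=[0.2569]
step 3: x^-=[-1.5943]  P^-=[0.4237]  S=[0.9337]  K=[0.4538]  nu=[0.1343]  x^+=[-1.5334]  P^+=[0.2314]
step 4: x^-=[-1.8247]  P^-=[0.3877]  S=[0.8977]  K=[0.4319]  nu=[0.5047]  x^+=[-1.6067]  P^+=[0.2203]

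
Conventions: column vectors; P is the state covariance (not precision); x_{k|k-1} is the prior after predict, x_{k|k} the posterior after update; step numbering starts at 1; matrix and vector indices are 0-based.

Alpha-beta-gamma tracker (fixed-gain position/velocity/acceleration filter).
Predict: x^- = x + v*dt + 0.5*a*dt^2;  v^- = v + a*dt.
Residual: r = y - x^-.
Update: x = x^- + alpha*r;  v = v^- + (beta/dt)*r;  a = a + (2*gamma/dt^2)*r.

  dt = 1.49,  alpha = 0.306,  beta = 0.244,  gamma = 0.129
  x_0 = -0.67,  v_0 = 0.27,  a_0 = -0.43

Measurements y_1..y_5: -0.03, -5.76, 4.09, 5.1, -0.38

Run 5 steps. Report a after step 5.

step 1: x_pred=-0.7450  r=0.7150  x^+=-0.5262  v^+=-0.2536  a^+=-0.3469
step 2: x_pred=-1.2892  r=-4.4708  x^+=-2.6573  v^+=-1.5026  a^+=-0.8665
step 3: x_pred=-5.8580  r=9.9480  x^+=-2.8139  v^+=-1.1646  a^+=0.2896
step 4: x_pred=-4.2277  r=9.3277  x^+=-1.3734  v^+=0.7944  a^+=1.3736
step 5: x_pred=1.3350  r=-1.7150  x^+=0.8102  v^+=2.5602  a^+=1.1743

a_post = 1.1743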